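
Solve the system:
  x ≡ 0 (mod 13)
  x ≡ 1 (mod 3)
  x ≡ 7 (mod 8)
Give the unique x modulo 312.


Moduli 13, 3, 8 are pairwise coprime; by CRT there is a unique solution modulo M = 13 · 3 · 8 = 312.
Solve pairwise, accumulating the modulus:
  Start with x ≡ 0 (mod 13).
  Combine with x ≡ 1 (mod 3): since gcd(13, 3) = 1, we get a unique residue mod 39.
    Write x = 0 + 13·t and substitute into x ≡ 1 (mod 3): 13·t ≡ 1 − 0 = 1 (mod 3).
    Reduce coefficients mod 3: 1·t ≡ 1 (mod 3).
    So t ≡ 1 (mod 3).
    Then x = 0 + 13·1 = 13, valid modulo lcm(13, 3) = 39: x ≡ 13 (mod 39).
  Combine with x ≡ 7 (mod 8): since gcd(39, 8) = 1, we get a unique residue mod 312.
    Write x = 13 + 39·t and substitute into x ≡ 7 (mod 8): 39·t ≡ 7 − 13 = -6 (mod 8).
    Reduce coefficients mod 8: 7·t ≡ 2 (mod 8).
    The inverse of 7 mod 8 is 7 (since 7·7 = 49 = 6·8 + 1), so t ≡ 7·2 = 14 ≡ 6 (mod 8).
    Then x = 13 + 39·6 = 247, valid modulo lcm(39, 8) = 312: x ≡ 247 (mod 312).
Verify: 247 mod 13 = 0 ✓, 247 mod 3 = 1 ✓, 247 mod 8 = 7 ✓.

x ≡ 247 (mod 312).


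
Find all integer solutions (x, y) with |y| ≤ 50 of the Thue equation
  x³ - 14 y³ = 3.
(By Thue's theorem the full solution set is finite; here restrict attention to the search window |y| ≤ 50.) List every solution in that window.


The equation is x³ - 14y³ = 3. For fixed y, x³ = 14·y³ + 3, so a solution requires the RHS to be a perfect cube.
Strategy: iterate y from -50 to 50, compute RHS = 14·y³ + 3, and check whether it is a (positive or negative) perfect cube.
Check small values of y:
  y = 0: RHS = 3 is not a perfect cube.
  y = 1: RHS = 17 is not a perfect cube.
  y = -1: RHS = -11 is not a perfect cube.
  y = 2: RHS = 115 is not a perfect cube.
  y = -2: RHS = -109 is not a perfect cube.
  y = 3: RHS = 381 is not a perfect cube.
  y = -3: RHS = -375 is not a perfect cube.
Continuing the search up to |y| = 50 finds no solutions either.
No (x, y) in the scanned range satisfies the equation.

No integer solutions with |y| ≤ 50.


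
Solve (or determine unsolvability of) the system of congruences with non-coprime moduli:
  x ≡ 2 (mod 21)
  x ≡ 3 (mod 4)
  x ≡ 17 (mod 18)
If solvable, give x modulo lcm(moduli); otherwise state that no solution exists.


Moduli 21, 4, 18 are not pairwise coprime, so CRT works modulo lcm(m_i) when all pairwise compatibility conditions hold.
Pairwise compatibility: gcd(m_i, m_j) must divide a_i - a_j for every pair.
Merge one congruence at a time:
  Start: x ≡ 2 (mod 21).
  Combine with x ≡ 3 (mod 4): gcd(21, 4) = 1; 3 - 2 = 1, which IS divisible by 1, so compatible.
    Write x = 2 + 21·t and substitute into x ≡ 3 (mod 4): 21·t ≡ 3 − 2 = 1 (mod 4).
    Reduce coefficients mod 4: 1·t ≡ 1 (mod 4).
    So t ≡ 1 (mod 4).
    Then x = 2 + 21·1 = 23, valid modulo lcm(21, 4) = 84: x ≡ 23 (mod 84).
  Combine with x ≡ 17 (mod 18): gcd(84, 18) = 6; 17 - 23 = -6, which IS divisible by 6, so compatible.
    Write x = 23 + 84·t and substitute into x ≡ 17 (mod 18): 84·t ≡ 17 − 23 = -6 (mod 18).
    Divide the congruence (and modulus) by g = 6: 14·t ≡ -1 (mod 3).
    Reduce coefficients mod 3: 2·t ≡ 2 (mod 3).
    The inverse of 2 mod 3 is 2 (since 2·2 = 4 = 1·3 + 1), so t ≡ 2·2 = 4 ≡ 1 (mod 3).
    Then x = 23 + 84·1 = 107, valid modulo lcm(84, 18) = 252: x ≡ 107 (mod 252).
Verify: 107 mod 21 = 2, 107 mod 4 = 3, 107 mod 18 = 17.

x ≡ 107 (mod 252).


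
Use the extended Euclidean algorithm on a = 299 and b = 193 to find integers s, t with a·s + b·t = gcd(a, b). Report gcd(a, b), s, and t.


Euclidean algorithm on (299, 193) — divide until remainder is 0:
  299 = 1 · 193 + 106
  193 = 1 · 106 + 87
  106 = 1 · 87 + 19
  87 = 4 · 19 + 11
  19 = 1 · 11 + 8
  11 = 1 · 8 + 3
  8 = 2 · 3 + 2
  3 = 1 · 2 + 1
  2 = 2 · 1 + 0
gcd(299, 193) = 1.
Track Bezout coefficients alongside the remainders: start with r₀ = 299 = a·1 + b·0 (s = 1, t = 0) and r₁ = 193 = a·0 + b·1 (s = 0, t = 1); each new remainder r_{k+1} = r_{k-1} − q_k·r_k inherits s_{k+1} = s_{k-1} − q_k·s_k, t_{k+1} = t_{k-1} − q_k·t_k, so r_k = a·s_k + b·t_k at every step:
  q = 1: r = 106, s = 1 − 1·0 = 1, t = 0 − 1·1 = -1  (check: 299·1 + 193·(-1) = 106)
  q = 1: r = 87, s = 0 − 1·1 = -1, t = 1 − 1·(-1) = 2  (check: 299·(-1) + 193·2 = 87)
  q = 1: r = 19, s = 1 − 1·(-1) = 2, t = -1 − 1·2 = -3  (check: 299·2 + 193·(-3) = 19)
  q = 4: r = 11, s = -1 − 4·2 = -9, t = 2 − 4·(-3) = 14  (check: 299·(-9) + 193·14 = 11)
  q = 1: r = 8, s = 2 − 1·(-9) = 11, t = -3 − 1·14 = -17  (check: 299·11 + 193·(-17) = 8)
  q = 1: r = 3, s = -9 − 1·11 = -20, t = 14 − 1·(-17) = 31  (check: 299·(-20) + 193·31 = 3)
  q = 2: r = 2, s = 11 − 2·(-20) = 51, t = -17 − 2·31 = -79  (check: 299·51 + 193·(-79) = 2)
  q = 1: r = 1, s = -20 − 1·51 = -71, t = 31 − 1·(-79) = 110  (check: 299·(-71) + 193·110 = 1)
The row with r = 1 (the gcd) gives the Bezout coefficients s = -71, t = 110.
Result: 299 · (-71) + 193 · (110) = 1.

gcd(299, 193) = 1; s = -71, t = 110 (check: 299·(-71) + 193·110 = 1).


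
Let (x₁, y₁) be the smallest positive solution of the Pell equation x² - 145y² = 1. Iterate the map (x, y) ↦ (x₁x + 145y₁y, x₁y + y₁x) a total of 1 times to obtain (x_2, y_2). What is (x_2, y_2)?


Step 1: Find the fundamental solution (x₁, y₁) of x² - 145y² = 1.
  Expand √145 as a continued fraction. a₀ = ⌊√145⌋ = 12; iterate m_{k+1} = d_k·a_k − m_k, d_{k+1} = (145 − m_{k+1}²)/d_k, a_{k+1} = ⌊(a₀ + m_{k+1})/d_{k+1}⌋ (starting m₀ = 0, d₀ = 1), with convergents p_k = a_k·p_{k-1} + p_{k-2}, q_k = a_k·q_{k-1} + q_{k-2} (p₋₁ = 1, q₋₁ = 0):
  k = 0: a₀ = 12; p₀/q₀ = 12/1; p₀² − 145·q₀² = 144 − 145 = -1.
  k = 1: m = 12, d = 1, a = ⌊(12 + 12)/1⌋ = 24; p/q = (24·12 + 1)/(24·1 + 0) = 289/24; p² − 145·q² = 83521 − 83520 = 1.
  The first convergent with p² − 145·q² = 1 gives the fundamental solution (x₁, y₁) = (289, 24).
Step 2: Apply the recurrence (x_{n+1}, y_{n+1}) = (x₁x_n + 145y₁y_n, x₁y_n + y₁x_n) repeatedly.
  From (x_1, y_1) = (289, 24): x_2 = 289·289 + 145·24·24 = 167041; y_2 = 289·24 + 24·289 = 13872.
Step 3: Verify x_2² - 145·y_2² = 27902695681 - 27902695680 = 1 (should be 1). ✓

(x_1, y_1) = (289, 24); (x_2, y_2) = (167041, 13872).


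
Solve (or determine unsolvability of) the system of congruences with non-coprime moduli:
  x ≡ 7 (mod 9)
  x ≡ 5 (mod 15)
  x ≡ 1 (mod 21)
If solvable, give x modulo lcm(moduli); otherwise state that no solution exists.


Moduli 9, 15, 21 are not pairwise coprime, so CRT works modulo lcm(m_i) when all pairwise compatibility conditions hold.
Pairwise compatibility: gcd(m_i, m_j) must divide a_i - a_j for every pair.
Merge one congruence at a time:
  Start: x ≡ 7 (mod 9).
  Combine with x ≡ 5 (mod 15): gcd(9, 15) = 3, and 5 - 7 = -2 is NOT divisible by 3.
    ⇒ system is inconsistent (no integer solution).

No solution (the system is inconsistent).


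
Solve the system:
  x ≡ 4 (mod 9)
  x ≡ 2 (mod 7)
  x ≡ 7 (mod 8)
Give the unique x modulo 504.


Moduli 9, 7, 8 are pairwise coprime; by CRT there is a unique solution modulo M = 9 · 7 · 8 = 504.
Solve pairwise, accumulating the modulus:
  Start with x ≡ 4 (mod 9).
  Combine with x ≡ 2 (mod 7): since gcd(9, 7) = 1, we get a unique residue mod 63.
    Write x = 4 + 9·t and substitute into x ≡ 2 (mod 7): 9·t ≡ 2 − 4 = -2 (mod 7).
    Reduce coefficients mod 7: 2·t ≡ 5 (mod 7).
    The inverse of 2 mod 7 is 4 (since 2·4 = 8 = 1·7 + 1), so t ≡ 4·5 = 20 ≡ 6 (mod 7).
    Then x = 4 + 9·6 = 58, valid modulo lcm(9, 7) = 63: x ≡ 58 (mod 63).
  Combine with x ≡ 7 (mod 8): since gcd(63, 8) = 1, we get a unique residue mod 504.
    Write x = 58 + 63·t and substitute into x ≡ 7 (mod 8): 63·t ≡ 7 − 58 = -51 (mod 8).
    Reduce coefficients mod 8: 7·t ≡ 5 (mod 8).
    The inverse of 7 mod 8 is 7 (since 7·7 = 49 = 6·8 + 1), so t ≡ 7·5 = 35 ≡ 3 (mod 8).
    Then x = 58 + 63·3 = 247, valid modulo lcm(63, 8) = 504: x ≡ 247 (mod 504).
Verify: 247 mod 9 = 4 ✓, 247 mod 7 = 2 ✓, 247 mod 8 = 7 ✓.

x ≡ 247 (mod 504).


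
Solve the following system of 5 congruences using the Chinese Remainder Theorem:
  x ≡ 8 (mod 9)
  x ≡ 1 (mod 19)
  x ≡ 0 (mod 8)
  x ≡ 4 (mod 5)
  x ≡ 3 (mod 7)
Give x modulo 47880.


Product of moduli M = 9 · 19 · 8 · 5 · 7 = 47880.
Merge one congruence at a time:
  Start: x ≡ 8 (mod 9).
  Combine with x ≡ 1 (mod 19); new modulus lcm = 171.
    Write x = 8 + 9·t and substitute into x ≡ 1 (mod 19): 9·t ≡ 1 − 8 = -7 (mod 19).
    Reduce coefficients mod 19: 9·t ≡ 12 (mod 19).
    The inverse of 9 mod 19 is 17 (since 9·17 = 153 = 8·19 + 1), so t ≡ 17·12 = 204 ≡ 14 (mod 19).
    Then x = 8 + 9·14 = 134, valid modulo lcm(9, 19) = 171: x ≡ 134 (mod 171).
  Combine with x ≡ 0 (mod 8); new modulus lcm = 1368.
    Write x = 134 + 171·t and substitute into x ≡ 0 (mod 8): 171·t ≡ 0 − 134 = -134 (mod 8).
    Reduce coefficients mod 8: 3·t ≡ 2 (mod 8).
    The inverse of 3 mod 8 is 3 (since 3·3 = 9 = 1·8 + 1), so t ≡ 3·2 = 6 ≡ 6 (mod 8).
    Then x = 134 + 171·6 = 1160, valid modulo lcm(171, 8) = 1368: x ≡ 1160 (mod 1368).
  Combine with x ≡ 4 (mod 5); new modulus lcm = 6840.
    Write x = 1160 + 1368·t and substitute into x ≡ 4 (mod 5): 1368·t ≡ 4 − 1160 = -1156 (mod 5).
    Reduce coefficients mod 5: 3·t ≡ 4 (mod 5).
    The inverse of 3 mod 5 is 2 (since 3·2 = 6 = 1·5 + 1), so t ≡ 2·4 = 8 ≡ 3 (mod 5).
    Then x = 1160 + 1368·3 = 5264, valid modulo lcm(1368, 5) = 6840: x ≡ 5264 (mod 6840).
  Combine with x ≡ 3 (mod 7); new modulus lcm = 47880.
    Write x = 5264 + 6840·t and substitute into x ≡ 3 (mod 7): 6840·t ≡ 3 − 5264 = -5261 (mod 7).
    Reduce coefficients mod 7: 1·t ≡ 3 (mod 7).
    So t ≡ 3 (mod 7).
    Then x = 5264 + 6840·3 = 25784, valid modulo lcm(6840, 7) = 47880: x ≡ 25784 (mod 47880).
Verify against each original: 25784 mod 9 = 8, 25784 mod 19 = 1, 25784 mod 8 = 0, 25784 mod 5 = 4, 25784 mod 7 = 3.

x ≡ 25784 (mod 47880).


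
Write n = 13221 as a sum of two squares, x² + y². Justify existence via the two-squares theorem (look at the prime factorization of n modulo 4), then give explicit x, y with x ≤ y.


Step 1: Factor n = 13221 = 3^2 · 13 · 113.
Step 2: Check the mod-4 condition on each prime factor: 3 ≡ 3 (mod 4), exponent 2 (must be even); 13 ≡ 1 (mod 4), exponent 1; 113 ≡ 1 (mod 4), exponent 1.
All primes ≡ 3 (mod 4) appear to even exponent (or don't appear), so by the two-squares theorem n IS expressible as a sum of two squares.
Step 3: Build a representation. Group n = k² · m with k = 3 and m = 13 · 113 = 1469 (a product of primes ≡ 1 (mod 4)); a representation of m scales to one of n via (k·x)² + (k·y)² = k²(x² + y²). Each prime p ≡ 1 (mod 4) is itself a sum of two squares; find a² by testing p − a² for a perfect square:
  13: 13 − 1² = 12, 13 − 2² = 9 = 3² ⇒ 13 = 2² + 3².
  113: 113 − 1² = 112, 113 − 2² = 109, 113 − 3² = 104, 113 − 4² = 97, 113 − 5² = 88, 113 − 6² = 77, 113 − 7² = 64 = 8² ⇒ 113 = 7² + 8².
  Combine using the Brahmagupta–Fibonacci identity (a² + b²)(c² + d²) = (ac − bd)² + (ad + bc)² = (ac + bd)² + (ad − bc)²:
  13 · 113 = 1469: from (2² + 3²)(7² + 8²), take (2·7 − 3·8, 2·8 + 3·7) = (14 − 24, 16 + 21) = (-10, 37); dropping signs (only squares matter) gives (10, 37); check 10² + 37² = 100 + 1369 = 1469 ✓.
  Scale by k = 3: (3·10, 3·37) = (30, 111).
Step 4: Order so x ≤ y and verify: 30² + 111² = 900 + 12321 = 13221 = n. ✓

n = 13221 = 30² + 111² (one valid representation with x ≤ y).


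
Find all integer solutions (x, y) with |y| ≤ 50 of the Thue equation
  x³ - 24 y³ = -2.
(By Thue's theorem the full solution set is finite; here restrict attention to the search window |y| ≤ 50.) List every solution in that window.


The equation is x³ - 24y³ = -2. For fixed y, x³ = 24·y³ − 2, so a solution requires the RHS to be a perfect cube.
Strategy: iterate y from -50 to 50, compute RHS = 24·y³ − 2, and check whether it is a (positive or negative) perfect cube.
Check small values of y:
  y = 0: RHS = -2 is not a perfect cube.
  y = 1: RHS = 22 is not a perfect cube.
  y = -1: RHS = -26 is not a perfect cube.
  y = 2: RHS = 190 is not a perfect cube.
  y = -2: RHS = -194 is not a perfect cube.
  y = 3: RHS = 646 is not a perfect cube.
  y = -3: RHS = -650 is not a perfect cube.
Continuing the search up to |y| = 50 finds no solutions either.
No (x, y) in the scanned range satisfies the equation.

No integer solutions with |y| ≤ 50.


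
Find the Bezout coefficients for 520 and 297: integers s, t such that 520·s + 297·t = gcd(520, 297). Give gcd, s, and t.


Euclidean algorithm on (520, 297) — divide until remainder is 0:
  520 = 1 · 297 + 223
  297 = 1 · 223 + 74
  223 = 3 · 74 + 1
  74 = 74 · 1 + 0
gcd(520, 297) = 1.
Track Bezout coefficients alongside the remainders: start with r₀ = 520 = a·1 + b·0 (s = 1, t = 0) and r₁ = 297 = a·0 + b·1 (s = 0, t = 1); each new remainder r_{k+1} = r_{k-1} − q_k·r_k inherits s_{k+1} = s_{k-1} − q_k·s_k, t_{k+1} = t_{k-1} − q_k·t_k, so r_k = a·s_k + b·t_k at every step:
  q = 1: r = 223, s = 1 − 1·0 = 1, t = 0 − 1·1 = -1  (check: 520·1 + 297·(-1) = 223)
  q = 1: r = 74, s = 0 − 1·1 = -1, t = 1 − 1·(-1) = 2  (check: 520·(-1) + 297·2 = 74)
  q = 3: r = 1, s = 1 − 3·(-1) = 4, t = -1 − 3·2 = -7  (check: 520·4 + 297·(-7) = 1)
The row with r = 1 (the gcd) gives the Bezout coefficients s = 4, t = -7.
Result: 520 · (4) + 297 · (-7) = 1.

gcd(520, 297) = 1; s = 4, t = -7 (check: 520·4 + 297·(-7) = 1).


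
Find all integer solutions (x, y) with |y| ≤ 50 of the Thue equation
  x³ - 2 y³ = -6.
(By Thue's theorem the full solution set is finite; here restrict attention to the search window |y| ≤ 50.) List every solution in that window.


The equation is x³ - 2y³ = -6. For fixed y, x³ = 2·y³ − 6, so a solution requires the RHS to be a perfect cube.
Strategy: iterate y from -50 to 50, compute RHS = 2·y³ − 6, and check whether it is a (positive or negative) perfect cube.
Check small values of y:
  y = 0: RHS = -6 is not a perfect cube.
  y = 1: RHS = -4 is not a perfect cube.
  y = -1: RHS = -8 = (-2)³ ⇒ x = -2 works.
  y = 2: RHS = 10 is not a perfect cube.
  y = -2: RHS = -22 is not a perfect cube.
  y = 3: RHS = 48 is not a perfect cube.
  y = -3: RHS = -60 is not a perfect cube.
Continuing the search up to |y| = 50 finds no further solutions beyond those listed.
Collected solutions: (-2, -1).

Solutions (with |y| ≤ 50): (-2, -1).


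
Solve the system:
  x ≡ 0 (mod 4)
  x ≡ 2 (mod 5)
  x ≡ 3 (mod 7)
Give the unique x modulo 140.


Moduli 4, 5, 7 are pairwise coprime; by CRT there is a unique solution modulo M = 4 · 5 · 7 = 140.
Solve pairwise, accumulating the modulus:
  Start with x ≡ 0 (mod 4).
  Combine with x ≡ 2 (mod 5): since gcd(4, 5) = 1, we get a unique residue mod 20.
    Write x = 0 + 4·t and substitute into x ≡ 2 (mod 5): 4·t ≡ 2 − 0 = 2 (mod 5).
    The inverse of 4 mod 5 is 4 (since 4·4 = 16 = 3·5 + 1), so t ≡ 4·2 = 8 ≡ 3 (mod 5).
    Then x = 0 + 4·3 = 12, valid modulo lcm(4, 5) = 20: x ≡ 12 (mod 20).
  Combine with x ≡ 3 (mod 7): since gcd(20, 7) = 1, we get a unique residue mod 140.
    Write x = 12 + 20·t and substitute into x ≡ 3 (mod 7): 20·t ≡ 3 − 12 = -9 (mod 7).
    Reduce coefficients mod 7: 6·t ≡ 5 (mod 7).
    The inverse of 6 mod 7 is 6 (since 6·6 = 36 = 5·7 + 1), so t ≡ 6·5 = 30 ≡ 2 (mod 7).
    Then x = 12 + 20·2 = 52, valid modulo lcm(20, 7) = 140: x ≡ 52 (mod 140).
Verify: 52 mod 4 = 0 ✓, 52 mod 5 = 2 ✓, 52 mod 7 = 3 ✓.

x ≡ 52 (mod 140).


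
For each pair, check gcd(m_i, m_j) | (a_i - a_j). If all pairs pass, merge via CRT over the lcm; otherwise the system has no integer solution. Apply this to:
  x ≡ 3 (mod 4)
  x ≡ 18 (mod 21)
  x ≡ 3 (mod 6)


Moduli 4, 21, 6 are not pairwise coprime, so CRT works modulo lcm(m_i) when all pairwise compatibility conditions hold.
Pairwise compatibility: gcd(m_i, m_j) must divide a_i - a_j for every pair.
Merge one congruence at a time:
  Start: x ≡ 3 (mod 4).
  Combine with x ≡ 18 (mod 21): gcd(4, 21) = 1; 18 - 3 = 15, which IS divisible by 1, so compatible.
    Write x = 3 + 4·t and substitute into x ≡ 18 (mod 21): 4·t ≡ 18 − 3 = 15 (mod 21).
    The inverse of 4 mod 21 is 16 (since 4·16 = 64 = 3·21 + 1), so t ≡ 16·15 = 240 ≡ 9 (mod 21).
    Then x = 3 + 4·9 = 39, valid modulo lcm(4, 21) = 84: x ≡ 39 (mod 84).
  Combine with x ≡ 3 (mod 6): gcd(84, 6) = 6; 3 - 39 = -36, which IS divisible by 6, so compatible.
    Write x = 39 + 84·t and substitute into x ≡ 3 (mod 6): 84·t ≡ 3 − 39 = -36 (mod 6).
    Divide the congruence (and modulus) by g = 6: 14·t ≡ -6 (mod 1).
    Modulo 1 every t works; take t = 0.
    Then x = 39 + 84·0 = 39, valid modulo lcm(84, 6) = 84: x ≡ 39 (mod 84).
Verify: 39 mod 4 = 3, 39 mod 21 = 18, 39 mod 6 = 3.

x ≡ 39 (mod 84).


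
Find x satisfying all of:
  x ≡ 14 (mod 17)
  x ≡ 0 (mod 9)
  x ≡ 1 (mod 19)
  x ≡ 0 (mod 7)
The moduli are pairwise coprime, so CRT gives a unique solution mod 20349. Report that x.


Product of moduli M = 17 · 9 · 19 · 7 = 20349.
Merge one congruence at a time:
  Start: x ≡ 14 (mod 17).
  Combine with x ≡ 0 (mod 9); new modulus lcm = 153.
    Write x = 14 + 17·t and substitute into x ≡ 0 (mod 9): 17·t ≡ 0 − 14 = -14 (mod 9).
    Reduce coefficients mod 9: 8·t ≡ 4 (mod 9).
    The inverse of 8 mod 9 is 8 (since 8·8 = 64 = 7·9 + 1), so t ≡ 8·4 = 32 ≡ 5 (mod 9).
    Then x = 14 + 17·5 = 99, valid modulo lcm(17, 9) = 153: x ≡ 99 (mod 153).
  Combine with x ≡ 1 (mod 19); new modulus lcm = 2907.
    Write x = 99 + 153·t and substitute into x ≡ 1 (mod 19): 153·t ≡ 1 − 99 = -98 (mod 19).
    Reduce coefficients mod 19: 1·t ≡ 16 (mod 19).
    So t ≡ 16 (mod 19).
    Then x = 99 + 153·16 = 2547, valid modulo lcm(153, 19) = 2907: x ≡ 2547 (mod 2907).
  Combine with x ≡ 0 (mod 7); new modulus lcm = 20349.
    Write x = 2547 + 2907·t and substitute into x ≡ 0 (mod 7): 2907·t ≡ 0 − 2547 = -2547 (mod 7).
    Reduce coefficients mod 7: 2·t ≡ 1 (mod 7).
    The inverse of 2 mod 7 is 4 (since 2·4 = 8 = 1·7 + 1), so t ≡ 4·1 = 4 ≡ 4 (mod 7).
    Then x = 2547 + 2907·4 = 14175, valid modulo lcm(2907, 7) = 20349: x ≡ 14175 (mod 20349).
Verify against each original: 14175 mod 17 = 14, 14175 mod 9 = 0, 14175 mod 19 = 1, 14175 mod 7 = 0.

x ≡ 14175 (mod 20349).


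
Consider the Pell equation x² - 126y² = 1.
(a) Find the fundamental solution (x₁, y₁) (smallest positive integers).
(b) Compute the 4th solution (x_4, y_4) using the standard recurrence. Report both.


Step 1: Find the fundamental solution (x₁, y₁) of x² - 126y² = 1.
  Expand √126 as a continued fraction. a₀ = ⌊√126⌋ = 11; iterate m_{k+1} = d_k·a_k − m_k, d_{k+1} = (126 − m_{k+1}²)/d_k, a_{k+1} = ⌊(a₀ + m_{k+1})/d_{k+1}⌋ (starting m₀ = 0, d₀ = 1), with convergents p_k = a_k·p_{k-1} + p_{k-2}, q_k = a_k·q_{k-1} + q_{k-2} (p₋₁ = 1, q₋₁ = 0):
  k = 0: a₀ = 11; p₀/q₀ = 11/1; p₀² − 126·q₀² = 121 − 126 = -5.
  k = 1: m = 11, d = 5, a = ⌊(11 + 11)/5⌋ = 4; p/q = (4·11 + 1)/(4·1 + 0) = 45/4; p² − 126·q² = 2025 − 2016 = 9.
  k = 2: m = 9, d = 9, a = ⌊(11 + 9)/9⌋ = 2; p/q = (2·45 + 11)/(2·4 + 1) = 101/9; p² − 126·q² = 10201 − 10206 = -5.
  k = 3: m = 9, d = 5, a = ⌊(11 + 9)/5⌋ = 4; p/q = (4·101 + 45)/(4·9 + 4) = 449/40; p² − 126·q² = 201601 − 201600 = 1.
  The first convergent with p² − 126·q² = 1 gives the fundamental solution (x₁, y₁) = (449, 40).
Step 2: Apply the recurrence (x_{n+1}, y_{n+1}) = (x₁x_n + 126y₁y_n, x₁y_n + y₁x_n) repeatedly.
  From (x_1, y_1) = (449, 40): x_2 = 449·449 + 126·40·40 = 403201; y_2 = 449·40 + 40·449 = 35920.
  From (x_2, y_2) = (403201, 35920): x_3 = 449·403201 + 126·40·35920 = 362074049; y_3 = 449·35920 + 40·403201 = 32256120.
  From (x_3, y_3) = (362074049, 32256120): x_4 = 449·362074049 + 126·40·32256120 = 325142092801; y_4 = 449·32256120 + 40·362074049 = 28965959840.
Step 3: Verify x_4² - 126·y_4² = 105717380511014096025601 - 105717380511014096025600 = 1 (should be 1). ✓

(x_1, y_1) = (449, 40); (x_4, y_4) = (325142092801, 28965959840).


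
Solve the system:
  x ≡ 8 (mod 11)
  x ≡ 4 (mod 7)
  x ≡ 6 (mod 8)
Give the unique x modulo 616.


Moduli 11, 7, 8 are pairwise coprime; by CRT there is a unique solution modulo M = 11 · 7 · 8 = 616.
Solve pairwise, accumulating the modulus:
  Start with x ≡ 8 (mod 11).
  Combine with x ≡ 4 (mod 7): since gcd(11, 7) = 1, we get a unique residue mod 77.
    Write x = 8 + 11·t and substitute into x ≡ 4 (mod 7): 11·t ≡ 4 − 8 = -4 (mod 7).
    Reduce coefficients mod 7: 4·t ≡ 3 (mod 7).
    The inverse of 4 mod 7 is 2 (since 4·2 = 8 = 1·7 + 1), so t ≡ 2·3 = 6 ≡ 6 (mod 7).
    Then x = 8 + 11·6 = 74, valid modulo lcm(11, 7) = 77: x ≡ 74 (mod 77).
  Combine with x ≡ 6 (mod 8): since gcd(77, 8) = 1, we get a unique residue mod 616.
    Write x = 74 + 77·t and substitute into x ≡ 6 (mod 8): 77·t ≡ 6 − 74 = -68 (mod 8).
    Reduce coefficients mod 8: 5·t ≡ 4 (mod 8).
    The inverse of 5 mod 8 is 5 (since 5·5 = 25 = 3·8 + 1), so t ≡ 5·4 = 20 ≡ 4 (mod 8).
    Then x = 74 + 77·4 = 382, valid modulo lcm(77, 8) = 616: x ≡ 382 (mod 616).
Verify: 382 mod 11 = 8 ✓, 382 mod 7 = 4 ✓, 382 mod 8 = 6 ✓.

x ≡ 382 (mod 616).


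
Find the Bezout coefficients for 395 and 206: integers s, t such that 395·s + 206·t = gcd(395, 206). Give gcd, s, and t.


Euclidean algorithm on (395, 206) — divide until remainder is 0:
  395 = 1 · 206 + 189
  206 = 1 · 189 + 17
  189 = 11 · 17 + 2
  17 = 8 · 2 + 1
  2 = 2 · 1 + 0
gcd(395, 206) = 1.
Track Bezout coefficients alongside the remainders: start with r₀ = 395 = a·1 + b·0 (s = 1, t = 0) and r₁ = 206 = a·0 + b·1 (s = 0, t = 1); each new remainder r_{k+1} = r_{k-1} − q_k·r_k inherits s_{k+1} = s_{k-1} − q_k·s_k, t_{k+1} = t_{k-1} − q_k·t_k, so r_k = a·s_k + b·t_k at every step:
  q = 1: r = 189, s = 1 − 1·0 = 1, t = 0 − 1·1 = -1  (check: 395·1 + 206·(-1) = 189)
  q = 1: r = 17, s = 0 − 1·1 = -1, t = 1 − 1·(-1) = 2  (check: 395·(-1) + 206·2 = 17)
  q = 11: r = 2, s = 1 − 11·(-1) = 12, t = -1 − 11·2 = -23  (check: 395·12 + 206·(-23) = 2)
  q = 8: r = 1, s = -1 − 8·12 = -97, t = 2 − 8·(-23) = 186  (check: 395·(-97) + 206·186 = 1)
The row with r = 1 (the gcd) gives the Bezout coefficients s = -97, t = 186.
Result: 395 · (-97) + 206 · (186) = 1.

gcd(395, 206) = 1; s = -97, t = 186 (check: 395·(-97) + 206·186 = 1).


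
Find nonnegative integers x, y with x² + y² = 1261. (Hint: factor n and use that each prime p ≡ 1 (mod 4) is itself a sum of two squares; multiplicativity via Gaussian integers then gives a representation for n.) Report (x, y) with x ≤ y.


Step 1: Factor n = 1261 = 13 · 97.
Step 2: Check the mod-4 condition on each prime factor: 13 ≡ 1 (mod 4), exponent 1; 97 ≡ 1 (mod 4), exponent 1.
All primes ≡ 3 (mod 4) appear to even exponent (or don't appear), so by the two-squares theorem n IS expressible as a sum of two squares.
Step 3: Build a representation. Here n = 13 · 97 is a product of primes ≡ 1 (mod 4). Each prime p ≡ 1 (mod 4) is itself a sum of two squares; find a² by testing p − a² for a perfect square:
  13: 13 − 1² = 12, 13 − 2² = 9 = 3² ⇒ 13 = 2² + 3².
  97: 97 − 1² = 96, 97 − 2² = 93, 97 − 3² = 88, 97 − 4² = 81 = 9² ⇒ 97 = 4² + 9².
  Combine using the Brahmagupta–Fibonacci identity (a² + b²)(c² + d²) = (ac − bd)² + (ad + bc)² = (ac + bd)² + (ad − bc)²:
  13 · 97 = 1261: from (2² + 3²)(4² + 9²), take (2·4 − 3·9, 2·9 + 3·4) = (8 − 27, 18 + 12) = (-19, 30); dropping signs (only squares matter) gives (19, 30); check 19² + 30² = 361 + 900 = 1261 ✓.
Step 4: Order so x ≤ y and verify: 19² + 30² = 361 + 900 = 1261 = n. ✓

n = 1261 = 19² + 30² (one valid representation with x ≤ y).


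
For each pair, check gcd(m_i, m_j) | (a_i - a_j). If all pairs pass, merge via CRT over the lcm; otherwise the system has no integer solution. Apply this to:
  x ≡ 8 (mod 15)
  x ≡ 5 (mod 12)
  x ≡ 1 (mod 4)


Moduli 15, 12, 4 are not pairwise coprime, so CRT works modulo lcm(m_i) when all pairwise compatibility conditions hold.
Pairwise compatibility: gcd(m_i, m_j) must divide a_i - a_j for every pair.
Merge one congruence at a time:
  Start: x ≡ 8 (mod 15).
  Combine with x ≡ 5 (mod 12): gcd(15, 12) = 3; 5 - 8 = -3, which IS divisible by 3, so compatible.
    Write x = 8 + 15·t and substitute into x ≡ 5 (mod 12): 15·t ≡ 5 − 8 = -3 (mod 12).
    Divide the congruence (and modulus) by g = 3: 5·t ≡ -1 (mod 4).
    Reduce coefficients mod 4: 1·t ≡ 3 (mod 4).
    So t ≡ 3 (mod 4).
    Then x = 8 + 15·3 = 53, valid modulo lcm(15, 12) = 60: x ≡ 53 (mod 60).
  Combine with x ≡ 1 (mod 4): gcd(60, 4) = 4; 1 - 53 = -52, which IS divisible by 4, so compatible.
    Write x = 53 + 60·t and substitute into x ≡ 1 (mod 4): 60·t ≡ 1 − 53 = -52 (mod 4).
    Divide the congruence (and modulus) by g = 4: 15·t ≡ -13 (mod 1).
    Modulo 1 every t works; take t = 0.
    Then x = 53 + 60·0 = 53, valid modulo lcm(60, 4) = 60: x ≡ 53 (mod 60).
Verify: 53 mod 15 = 8, 53 mod 12 = 5, 53 mod 4 = 1.

x ≡ 53 (mod 60).


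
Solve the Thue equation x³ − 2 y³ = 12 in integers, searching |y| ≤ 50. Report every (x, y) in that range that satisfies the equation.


The equation is x³ - 2y³ = 12. For fixed y, x³ = 2·y³ + 12, so a solution requires the RHS to be a perfect cube.
Strategy: iterate y from -50 to 50, compute RHS = 2·y³ + 12, and check whether it is a (positive or negative) perfect cube.
Check small values of y:
  y = 0: RHS = 12 is not a perfect cube.
  y = 1: RHS = 14 is not a perfect cube.
  y = -1: RHS = 10 is not a perfect cube.
  y = 2: RHS = 28 is not a perfect cube.
  y = -2: RHS = -4 is not a perfect cube.
  y = 3: RHS = 66 is not a perfect cube.
  y = -3: RHS = -42 is not a perfect cube.
Continuing the search up to |y| = 50 finds no solutions either.
No (x, y) in the scanned range satisfies the equation.

No integer solutions with |y| ≤ 50.


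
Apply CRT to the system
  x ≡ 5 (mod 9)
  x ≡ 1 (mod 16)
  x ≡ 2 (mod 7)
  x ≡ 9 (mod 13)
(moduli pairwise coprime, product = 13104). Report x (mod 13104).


Product of moduli M = 9 · 16 · 7 · 13 = 13104.
Merge one congruence at a time:
  Start: x ≡ 5 (mod 9).
  Combine with x ≡ 1 (mod 16); new modulus lcm = 144.
    Write x = 5 + 9·t and substitute into x ≡ 1 (mod 16): 9·t ≡ 1 − 5 = -4 (mod 16).
    Reduce coefficients mod 16: 9·t ≡ 12 (mod 16).
    The inverse of 9 mod 16 is 9 (since 9·9 = 81 = 5·16 + 1), so t ≡ 9·12 = 108 ≡ 12 (mod 16).
    Then x = 5 + 9·12 = 113, valid modulo lcm(9, 16) = 144: x ≡ 113 (mod 144).
  Combine with x ≡ 2 (mod 7); new modulus lcm = 1008.
    Write x = 113 + 144·t and substitute into x ≡ 2 (mod 7): 144·t ≡ 2 − 113 = -111 (mod 7).
    Reduce coefficients mod 7: 4·t ≡ 1 (mod 7).
    The inverse of 4 mod 7 is 2 (since 4·2 = 8 = 1·7 + 1), so t ≡ 2·1 = 2 ≡ 2 (mod 7).
    Then x = 113 + 144·2 = 401, valid modulo lcm(144, 7) = 1008: x ≡ 401 (mod 1008).
  Combine with x ≡ 9 (mod 13); new modulus lcm = 13104.
    Write x = 401 + 1008·t and substitute into x ≡ 9 (mod 13): 1008·t ≡ 9 − 401 = -392 (mod 13).
    Reduce coefficients mod 13: 7·t ≡ 11 (mod 13).
    The inverse of 7 mod 13 is 2 (since 7·2 = 14 = 1·13 + 1), so t ≡ 2·11 = 22 ≡ 9 (mod 13).
    Then x = 401 + 1008·9 = 9473, valid modulo lcm(1008, 13) = 13104: x ≡ 9473 (mod 13104).
Verify against each original: 9473 mod 9 = 5, 9473 mod 16 = 1, 9473 mod 7 = 2, 9473 mod 13 = 9.

x ≡ 9473 (mod 13104).


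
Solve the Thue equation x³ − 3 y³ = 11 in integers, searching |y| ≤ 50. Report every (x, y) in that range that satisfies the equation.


The equation is x³ - 3y³ = 11. For fixed y, x³ = 3·y³ + 11, so a solution requires the RHS to be a perfect cube.
Strategy: iterate y from -50 to 50, compute RHS = 3·y³ + 11, and check whether it is a (positive or negative) perfect cube.
Check small values of y:
  y = 0: RHS = 11 is not a perfect cube.
  y = 1: RHS = 14 is not a perfect cube.
  y = -1: RHS = 8 = (2)³ ⇒ x = 2 works.
  y = 2: RHS = 35 is not a perfect cube.
  y = -2: RHS = -13 is not a perfect cube.
  y = 3: RHS = 92 is not a perfect cube.
  y = -3: RHS = -70 is not a perfect cube.
Continuing the search up to |y| = 50 finds no further solutions beyond those listed.
Collected solutions: (2, -1).

Solutions (with |y| ≤ 50): (2, -1).


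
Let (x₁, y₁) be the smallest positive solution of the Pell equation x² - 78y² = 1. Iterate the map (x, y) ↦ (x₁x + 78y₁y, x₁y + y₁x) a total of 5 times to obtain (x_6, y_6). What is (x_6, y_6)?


Step 1: Find the fundamental solution (x₁, y₁) of x² - 78y² = 1.
  Expand √78 as a continued fraction. a₀ = ⌊√78⌋ = 8; iterate m_{k+1} = d_k·a_k − m_k, d_{k+1} = (78 − m_{k+1}²)/d_k, a_{k+1} = ⌊(a₀ + m_{k+1})/d_{k+1}⌋ (starting m₀ = 0, d₀ = 1), with convergents p_k = a_k·p_{k-1} + p_{k-2}, q_k = a_k·q_{k-1} + q_{k-2} (p₋₁ = 1, q₋₁ = 0):
  k = 0: a₀ = 8; p₀/q₀ = 8/1; p₀² − 78·q₀² = 64 − 78 = -14.
  k = 1: m = 8, d = 14, a = ⌊(8 + 8)/14⌋ = 1; p/q = (1·8 + 1)/(1·1 + 0) = 9/1; p² − 78·q² = 81 − 78 = 3.
  k = 2: m = 6, d = 3, a = ⌊(8 + 6)/3⌋ = 4; p/q = (4·9 + 8)/(4·1 + 1) = 44/5; p² − 78·q² = 1936 − 1950 = -14.
  k = 3: m = 6, d = 14, a = ⌊(8 + 6)/14⌋ = 1; p/q = (1·44 + 9)/(1·5 + 1) = 53/6; p² − 78·q² = 2809 − 2808 = 1.
  The first convergent with p² − 78·q² = 1 gives the fundamental solution (x₁, y₁) = (53, 6).
Step 2: Apply the recurrence (x_{n+1}, y_{n+1}) = (x₁x_n + 78y₁y_n, x₁y_n + y₁x_n) repeatedly.
  From (x_1, y_1) = (53, 6): x_2 = 53·53 + 78·6·6 = 5617; y_2 = 53·6 + 6·53 = 636.
  From (x_2, y_2) = (5617, 636): x_3 = 53·5617 + 78·6·636 = 595349; y_3 = 53·636 + 6·5617 = 67410.
  From (x_3, y_3) = (595349, 67410): x_4 = 53·595349 + 78·6·67410 = 63101377; y_4 = 53·67410 + 6·595349 = 7144824.
  From (x_4, y_4) = (63101377, 7144824): x_5 = 53·63101377 + 78·6·7144824 = 6688150613; y_5 = 53·7144824 + 6·63101377 = 757283934.
  From (x_5, y_5) = (6688150613, 757283934): x_6 = 53·6688150613 + 78·6·757283934 = 708880863601; y_6 = 53·757283934 + 6·6688150613 = 80264952180.
Step 3: Verify x_6² - 78·y_6² = 502512078779699566687201 - 502512078779699566687200 = 1 (should be 1). ✓

(x_1, y_1) = (53, 6); (x_6, y_6) = (708880863601, 80264952180).


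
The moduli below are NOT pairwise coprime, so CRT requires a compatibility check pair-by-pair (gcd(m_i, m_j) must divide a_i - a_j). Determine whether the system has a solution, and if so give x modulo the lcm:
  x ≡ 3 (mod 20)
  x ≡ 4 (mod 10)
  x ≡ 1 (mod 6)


Moduli 20, 10, 6 are not pairwise coprime, so CRT works modulo lcm(m_i) when all pairwise compatibility conditions hold.
Pairwise compatibility: gcd(m_i, m_j) must divide a_i - a_j for every pair.
Merge one congruence at a time:
  Start: x ≡ 3 (mod 20).
  Combine with x ≡ 4 (mod 10): gcd(20, 10) = 10, and 4 - 3 = 1 is NOT divisible by 10.
    ⇒ system is inconsistent (no integer solution).

No solution (the system is inconsistent).


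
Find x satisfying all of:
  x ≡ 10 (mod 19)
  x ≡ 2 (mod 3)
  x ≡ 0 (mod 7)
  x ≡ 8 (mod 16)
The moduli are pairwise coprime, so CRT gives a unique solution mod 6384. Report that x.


Product of moduli M = 19 · 3 · 7 · 16 = 6384.
Merge one congruence at a time:
  Start: x ≡ 10 (mod 19).
  Combine with x ≡ 2 (mod 3); new modulus lcm = 57.
    Write x = 10 + 19·t and substitute into x ≡ 2 (mod 3): 19·t ≡ 2 − 10 = -8 (mod 3).
    Reduce coefficients mod 3: 1·t ≡ 1 (mod 3).
    So t ≡ 1 (mod 3).
    Then x = 10 + 19·1 = 29, valid modulo lcm(19, 3) = 57: x ≡ 29 (mod 57).
  Combine with x ≡ 0 (mod 7); new modulus lcm = 399.
    Write x = 29 + 57·t and substitute into x ≡ 0 (mod 7): 57·t ≡ 0 − 29 = -29 (mod 7).
    Reduce coefficients mod 7: 1·t ≡ 6 (mod 7).
    So t ≡ 6 (mod 7).
    Then x = 29 + 57·6 = 371, valid modulo lcm(57, 7) = 399: x ≡ 371 (mod 399).
  Combine with x ≡ 8 (mod 16); new modulus lcm = 6384.
    Write x = 371 + 399·t and substitute into x ≡ 8 (mod 16): 399·t ≡ 8 − 371 = -363 (mod 16).
    Reduce coefficients mod 16: 15·t ≡ 5 (mod 16).
    The inverse of 15 mod 16 is 15 (since 15·15 = 225 = 14·16 + 1), so t ≡ 15·5 = 75 ≡ 11 (mod 16).
    Then x = 371 + 399·11 = 4760, valid modulo lcm(399, 16) = 6384: x ≡ 4760 (mod 6384).
Verify against each original: 4760 mod 19 = 10, 4760 mod 3 = 2, 4760 mod 7 = 0, 4760 mod 16 = 8.

x ≡ 4760 (mod 6384).


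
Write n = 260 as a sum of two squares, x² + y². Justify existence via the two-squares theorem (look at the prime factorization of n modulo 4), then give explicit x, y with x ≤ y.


Step 1: Factor n = 260 = 2^2 · 5 · 13.
Step 2: Check the mod-4 condition on each prime factor: 2 = 2 (special); 5 ≡ 1 (mod 4), exponent 1; 13 ≡ 1 (mod 4), exponent 1.
All primes ≡ 3 (mod 4) appear to even exponent (or don't appear), so by the two-squares theorem n IS expressible as a sum of two squares.
Step 3: Build a representation. Group n = k² · m with k = 2 and m = 5 · 13 = 65 (a product of primes ≡ 1 (mod 4)); a representation of m scales to one of n via (k·x)² + (k·y)² = k²(x² + y²). Each prime p ≡ 1 (mod 4) is itself a sum of two squares; find a² by testing p − a² for a perfect square:
  5: 5 − 1² = 4 = 2² ⇒ 5 = 1² + 2².
  13: 13 − 1² = 12, 13 − 2² = 9 = 3² ⇒ 13 = 2² + 3².
  Combine using the Brahmagupta–Fibonacci identity (a² + b²)(c² + d²) = (ac − bd)² + (ad + bc)² = (ac + bd)² + (ad − bc)²:
  5 · 13 = 65: from (1² + 2²)(2² + 3²), take (1·2 − 2·3, 1·3 + 2·2) = (2 − 6, 3 + 4) = (-4, 7); dropping signs (only squares matter) gives (4, 7); check 4² + 7² = 16 + 49 = 65 ✓.
  Scale by k = 2: (2·4, 2·7) = (8, 14).
Step 4: Order so x ≤ y and verify: 8² + 14² = 64 + 196 = 260 = n. ✓

n = 260 = 8² + 14² (one valid representation with x ≤ y).


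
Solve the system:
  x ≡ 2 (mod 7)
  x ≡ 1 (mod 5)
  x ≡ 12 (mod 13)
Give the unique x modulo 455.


Moduli 7, 5, 13 are pairwise coprime; by CRT there is a unique solution modulo M = 7 · 5 · 13 = 455.
Solve pairwise, accumulating the modulus:
  Start with x ≡ 2 (mod 7).
  Combine with x ≡ 1 (mod 5): since gcd(7, 5) = 1, we get a unique residue mod 35.
    Write x = 2 + 7·t and substitute into x ≡ 1 (mod 5): 7·t ≡ 1 − 2 = -1 (mod 5).
    Reduce coefficients mod 5: 2·t ≡ 4 (mod 5).
    The inverse of 2 mod 5 is 3 (since 2·3 = 6 = 1·5 + 1), so t ≡ 3·4 = 12 ≡ 2 (mod 5).
    Then x = 2 + 7·2 = 16, valid modulo lcm(7, 5) = 35: x ≡ 16 (mod 35).
  Combine with x ≡ 12 (mod 13): since gcd(35, 13) = 1, we get a unique residue mod 455.
    Write x = 16 + 35·t and substitute into x ≡ 12 (mod 13): 35·t ≡ 12 − 16 = -4 (mod 13).
    Reduce coefficients mod 13: 9·t ≡ 9 (mod 13).
    The inverse of 9 mod 13 is 3 (since 9·3 = 27 = 2·13 + 1), so t ≡ 3·9 = 27 ≡ 1 (mod 13).
    Then x = 16 + 35·1 = 51, valid modulo lcm(35, 13) = 455: x ≡ 51 (mod 455).
Verify: 51 mod 7 = 2 ✓, 51 mod 5 = 1 ✓, 51 mod 13 = 12 ✓.

x ≡ 51 (mod 455).


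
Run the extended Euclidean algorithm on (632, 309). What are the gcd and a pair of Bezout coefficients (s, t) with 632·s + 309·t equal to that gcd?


Euclidean algorithm on (632, 309) — divide until remainder is 0:
  632 = 2 · 309 + 14
  309 = 22 · 14 + 1
  14 = 14 · 1 + 0
gcd(632, 309) = 1.
Track Bezout coefficients alongside the remainders: start with r₀ = 632 = a·1 + b·0 (s = 1, t = 0) and r₁ = 309 = a·0 + b·1 (s = 0, t = 1); each new remainder r_{k+1} = r_{k-1} − q_k·r_k inherits s_{k+1} = s_{k-1} − q_k·s_k, t_{k+1} = t_{k-1} − q_k·t_k, so r_k = a·s_k + b·t_k at every step:
  q = 2: r = 14, s = 1 − 2·0 = 1, t = 0 − 2·1 = -2  (check: 632·1 + 309·(-2) = 14)
  q = 22: r = 1, s = 0 − 22·1 = -22, t = 1 − 22·(-2) = 45  (check: 632·(-22) + 309·45 = 1)
The row with r = 1 (the gcd) gives the Bezout coefficients s = -22, t = 45.
Result: 632 · (-22) + 309 · (45) = 1.

gcd(632, 309) = 1; s = -22, t = 45 (check: 632·(-22) + 309·45 = 1).


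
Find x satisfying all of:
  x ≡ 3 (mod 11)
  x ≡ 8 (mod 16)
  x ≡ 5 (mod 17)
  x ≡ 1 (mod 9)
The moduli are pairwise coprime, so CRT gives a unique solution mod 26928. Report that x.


Product of moduli M = 11 · 16 · 17 · 9 = 26928.
Merge one congruence at a time:
  Start: x ≡ 3 (mod 11).
  Combine with x ≡ 8 (mod 16); new modulus lcm = 176.
    Write x = 3 + 11·t and substitute into x ≡ 8 (mod 16): 11·t ≡ 8 − 3 = 5 (mod 16).
    The inverse of 11 mod 16 is 3 (since 11·3 = 33 = 2·16 + 1), so t ≡ 3·5 = 15 ≡ 15 (mod 16).
    Then x = 3 + 11·15 = 168, valid modulo lcm(11, 16) = 176: x ≡ 168 (mod 176).
  Combine with x ≡ 5 (mod 17); new modulus lcm = 2992.
    Write x = 168 + 176·t and substitute into x ≡ 5 (mod 17): 176·t ≡ 5 − 168 = -163 (mod 17).
    Reduce coefficients mod 17: 6·t ≡ 7 (mod 17).
    The inverse of 6 mod 17 is 3 (since 6·3 = 18 = 1·17 + 1), so t ≡ 3·7 = 21 ≡ 4 (mod 17).
    Then x = 168 + 176·4 = 872, valid modulo lcm(176, 17) = 2992: x ≡ 872 (mod 2992).
  Combine with x ≡ 1 (mod 9); new modulus lcm = 26928.
    Write x = 872 + 2992·t and substitute into x ≡ 1 (mod 9): 2992·t ≡ 1 − 872 = -871 (mod 9).
    Reduce coefficients mod 9: 4·t ≡ 2 (mod 9).
    The inverse of 4 mod 9 is 7 (since 4·7 = 28 = 3·9 + 1), so t ≡ 7·2 = 14 ≡ 5 (mod 9).
    Then x = 872 + 2992·5 = 15832, valid modulo lcm(2992, 9) = 26928: x ≡ 15832 (mod 26928).
Verify against each original: 15832 mod 11 = 3, 15832 mod 16 = 8, 15832 mod 17 = 5, 15832 mod 9 = 1.

x ≡ 15832 (mod 26928).


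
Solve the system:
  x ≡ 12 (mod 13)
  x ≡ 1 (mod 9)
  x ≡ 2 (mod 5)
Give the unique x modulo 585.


Moduli 13, 9, 5 are pairwise coprime; by CRT there is a unique solution modulo M = 13 · 9 · 5 = 585.
Solve pairwise, accumulating the modulus:
  Start with x ≡ 12 (mod 13).
  Combine with x ≡ 1 (mod 9): since gcd(13, 9) = 1, we get a unique residue mod 117.
    Write x = 12 + 13·t and substitute into x ≡ 1 (mod 9): 13·t ≡ 1 − 12 = -11 (mod 9).
    Reduce coefficients mod 9: 4·t ≡ 7 (mod 9).
    The inverse of 4 mod 9 is 7 (since 4·7 = 28 = 3·9 + 1), so t ≡ 7·7 = 49 ≡ 4 (mod 9).
    Then x = 12 + 13·4 = 64, valid modulo lcm(13, 9) = 117: x ≡ 64 (mod 117).
  Combine with x ≡ 2 (mod 5): since gcd(117, 5) = 1, we get a unique residue mod 585.
    Write x = 64 + 117·t and substitute into x ≡ 2 (mod 5): 117·t ≡ 2 − 64 = -62 (mod 5).
    Reduce coefficients mod 5: 2·t ≡ 3 (mod 5).
    The inverse of 2 mod 5 is 3 (since 2·3 = 6 = 1·5 + 1), so t ≡ 3·3 = 9 ≡ 4 (mod 5).
    Then x = 64 + 117·4 = 532, valid modulo lcm(117, 5) = 585: x ≡ 532 (mod 585).
Verify: 532 mod 13 = 12 ✓, 532 mod 9 = 1 ✓, 532 mod 5 = 2 ✓.

x ≡ 532 (mod 585).


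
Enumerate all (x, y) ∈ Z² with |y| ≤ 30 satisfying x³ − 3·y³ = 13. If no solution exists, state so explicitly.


The equation is x³ - 3y³ = 13. For fixed y, x³ = 3·y³ + 13, so a solution requires the RHS to be a perfect cube.
Strategy: iterate y from -30 to 30, compute RHS = 3·y³ + 13, and check whether it is a (positive or negative) perfect cube.
Check small values of y:
  y = 0: RHS = 13 is not a perfect cube.
  y = 1: RHS = 16 is not a perfect cube.
  y = -1: RHS = 10 is not a perfect cube.
  y = 2: RHS = 37 is not a perfect cube.
  y = -2: RHS = -11 is not a perfect cube.
  y = 3: RHS = 94 is not a perfect cube.
  y = -3: RHS = -68 is not a perfect cube.
Continuing the search up to |y| = 30 finds no solutions either.
No (x, y) in the scanned range satisfies the equation.

No integer solutions with |y| ≤ 30.
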